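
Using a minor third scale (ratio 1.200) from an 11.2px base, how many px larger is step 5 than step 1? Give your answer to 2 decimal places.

Step 1: 11.2 × 1.200 = 13.4400px
Step 5: 11.2 × 1.200⁵ = 27.8692px
Difference: 27.8692 − 13.4400 = 14.4292px

14.43px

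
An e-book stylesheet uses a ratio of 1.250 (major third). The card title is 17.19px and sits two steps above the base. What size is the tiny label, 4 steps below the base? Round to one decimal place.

17.19 ÷ 1.250⁶ = 17.19 ÷ 3.81470 ≈ 4.506

4.5px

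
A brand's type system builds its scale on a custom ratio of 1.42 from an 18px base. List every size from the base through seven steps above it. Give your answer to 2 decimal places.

18.00px, 25.56px, 36.30px, 51.54px, 73.19px, 103.92px, 147.57px, 209.55px

Step 0: 18px
Step 1: 18.0 × 1.42 = 25.56
Step 2: 18.0 × 1.42² = 36.30
Step 3: 18.0 × 1.42³ = 51.54
Step 4: 18.0 × 1.42⁴ = 73.19
Step 5: 18.0 × 1.42⁵ = 103.92
Step 6: 18.0 × 1.42⁶ = 147.57
Step 7: 18.0 × 1.42⁷ = 209.55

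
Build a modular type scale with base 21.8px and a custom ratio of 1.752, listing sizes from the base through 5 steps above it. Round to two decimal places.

21.80px, 38.19px, 66.92px, 117.24px, 205.40px, 359.85px

Step 0: 21.8px
Step 1: 21.8 × 1.752 = 38.19
Step 2: 21.8 × 1.752² = 66.92
Step 3: 21.8 × 1.752³ = 117.24
Step 4: 21.8 × 1.752⁴ = 205.40
Step 5: 21.8 × 1.752⁵ = 359.85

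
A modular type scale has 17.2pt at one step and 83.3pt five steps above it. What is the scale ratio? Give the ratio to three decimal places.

1.371

r⁵ = 83.3 / 17.2, so r = (83.3/17.2)^(1/5).
r = 4.8430^(1/5) ≈ 1.3710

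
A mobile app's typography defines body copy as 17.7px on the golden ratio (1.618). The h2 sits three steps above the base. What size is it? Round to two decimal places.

17.7 × 1.618³ = 17.7 × 4.23580 ≈ 74.97

74.97px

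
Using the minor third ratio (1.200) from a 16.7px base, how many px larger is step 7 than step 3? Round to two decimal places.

30.98px

Step 3: 16.7 × 1.200³ = 28.8576px
Step 7: 16.7 × 1.200⁷ = 59.8391px
Difference: 59.8391 − 28.8576 = 30.9815px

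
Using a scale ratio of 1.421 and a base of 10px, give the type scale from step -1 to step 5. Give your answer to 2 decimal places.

Step -1: 10.0 ÷ 1.421 = 7.04
Step 0: 10px
Step 1: 10.0 × 1.421 = 14.21
Step 2: 10.0 × 1.421² = 20.19
Step 3: 10.0 × 1.421³ = 28.69
Step 4: 10.0 × 1.421⁴ = 40.77
Step 5: 10.0 × 1.421⁵ = 57.94

7.04px, 10.00px, 14.21px, 20.19px, 28.69px, 40.77px, 57.94px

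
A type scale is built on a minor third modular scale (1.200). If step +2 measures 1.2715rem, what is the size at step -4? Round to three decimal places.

Moving from step +2 to step -4 is 6 steps down, so divide by r⁶.
1.2715 ÷ 1.200⁶ = 1.2715 ÷ 2.98598 ≈ 0.426

0.426rem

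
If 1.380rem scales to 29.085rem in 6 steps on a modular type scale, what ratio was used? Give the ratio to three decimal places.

1.662

The ratio satisfies 1.380 × r⁶ = 29.085, so r = (29.085 / 1.380)^(1/6).
r = 21.0761^(1/6) ≈ 1.6620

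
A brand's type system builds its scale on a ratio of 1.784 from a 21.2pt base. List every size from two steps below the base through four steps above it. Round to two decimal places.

Step -2: 21.2 ÷ 1.784² = 6.66
Step -1: 21.2 ÷ 1.784 = 11.88
Step 0: 21.2pt
Step 1: 21.2 × 1.784 = 37.82
Step 2: 21.2 × 1.784² = 67.47
Step 3: 21.2 × 1.784³ = 120.37
Step 4: 21.2 × 1.784⁴ = 214.74

6.66pt, 11.88pt, 21.20pt, 37.82pt, 67.47pt, 120.37pt, 214.74pt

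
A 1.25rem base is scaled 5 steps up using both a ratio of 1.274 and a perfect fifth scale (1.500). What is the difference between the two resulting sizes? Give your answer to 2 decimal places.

At 1.274: 1.25 × 1.274⁵ = 4.1952rem
Perfect fifth: 1.25 × 1.500⁵ = 9.4922rem
Difference: 9.4922 − 4.1952 = 5.2970rem

5.30rem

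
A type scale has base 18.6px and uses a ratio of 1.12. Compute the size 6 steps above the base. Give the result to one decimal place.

18.6 × 1.12⁶ = 18.6 × 1.97382 ≈ 36.71

36.7px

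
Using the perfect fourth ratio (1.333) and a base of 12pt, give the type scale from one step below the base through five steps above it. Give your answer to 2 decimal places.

Step -1: 12.0 ÷ 1.333 = 9.00
Step 0: 12pt
Step 1: 12.0 × 1.333 = 16.00
Step 2: 12.0 × 1.333² = 21.32
Step 3: 12.0 × 1.333³ = 28.42
Step 4: 12.0 × 1.333⁴ = 37.89
Step 5: 12.0 × 1.333⁵ = 50.50

9.00pt, 12.00pt, 16.00pt, 21.32pt, 28.42pt, 37.89pt, 50.50pt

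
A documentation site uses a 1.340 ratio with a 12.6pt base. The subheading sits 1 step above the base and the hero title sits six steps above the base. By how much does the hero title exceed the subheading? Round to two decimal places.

Step 1: 12.6 × 1.340 = 16.8840pt
Step 6: 12.6 × 1.340⁶ = 72.9456pt
Difference: 72.9456 − 16.8840 = 56.0616pt

56.06pt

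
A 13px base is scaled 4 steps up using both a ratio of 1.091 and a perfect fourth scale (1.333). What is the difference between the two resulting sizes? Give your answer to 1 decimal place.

22.6px

At 1.091: 13.0 × 1.091⁴ = 18.418px
Perfect fourth: 13.0 × 1.333⁴ = 41.045px
Difference: 41.045 − 18.418 = 22.627px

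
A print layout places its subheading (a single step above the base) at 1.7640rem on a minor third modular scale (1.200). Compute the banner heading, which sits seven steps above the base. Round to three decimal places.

1.7640 × 1.200⁶ = 1.7640 × 2.98598 ≈ 5.267

5.267rem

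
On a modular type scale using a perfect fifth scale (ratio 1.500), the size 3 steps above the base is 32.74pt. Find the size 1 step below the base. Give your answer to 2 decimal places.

32.74 ÷ 1.500⁴ = 32.74 ÷ 5.06250 ≈ 6.467

6.47pt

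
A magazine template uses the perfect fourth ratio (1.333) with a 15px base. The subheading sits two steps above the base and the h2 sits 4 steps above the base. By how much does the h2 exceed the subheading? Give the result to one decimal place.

20.7px

Step 2: 15.0 × 1.333² = 26.653px
Step 4: 15.0 × 1.333⁴ = 47.360px
Difference: 47.360 − 26.653 = 20.707px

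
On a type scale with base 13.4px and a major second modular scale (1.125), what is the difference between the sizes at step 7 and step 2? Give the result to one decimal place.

13.6px

Step 2: 13.4 × 1.125² = 16.959px
Step 7: 13.4 × 1.125⁷ = 30.561px
Difference: 30.561 − 16.959 = 13.602px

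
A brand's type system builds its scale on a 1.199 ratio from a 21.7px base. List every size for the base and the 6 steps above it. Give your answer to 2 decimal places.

Step 0: 21.7px
Step 1: 21.7 × 1.199 = 26.02
Step 2: 21.7 × 1.199² = 31.20
Step 3: 21.7 × 1.199³ = 37.40
Step 4: 21.7 × 1.199⁴ = 44.85
Step 5: 21.7 × 1.199⁵ = 53.77
Step 6: 21.7 × 1.199⁶ = 64.47

21.70px, 26.02px, 31.20px, 37.40px, 44.85px, 53.77px, 64.47px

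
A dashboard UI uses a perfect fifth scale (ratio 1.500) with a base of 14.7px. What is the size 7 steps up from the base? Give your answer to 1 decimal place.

14.7 × 1.500⁷ = 14.7 × 17.08594 ≈ 251.16

251.2px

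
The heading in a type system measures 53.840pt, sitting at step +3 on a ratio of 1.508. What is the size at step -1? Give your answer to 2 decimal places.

53.840 ÷ 1.508⁴ = 53.840 ÷ 5.17137 ≈ 10.411

10.41pt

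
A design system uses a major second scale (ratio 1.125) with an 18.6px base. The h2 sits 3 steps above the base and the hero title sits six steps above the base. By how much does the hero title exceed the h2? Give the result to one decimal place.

11.2px

Step 3: 18.6 × 1.125³ = 26.483px
Step 6: 18.6 × 1.125⁶ = 37.708px
Difference: 37.708 − 26.483 = 11.225px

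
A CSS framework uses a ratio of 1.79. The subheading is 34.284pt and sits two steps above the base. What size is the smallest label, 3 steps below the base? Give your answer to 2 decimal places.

1.87pt

The gap is -3 − (2) = -5 steps, so the factor is 1.79^-5.
34.284 ÷ 1.79⁵ = 34.284 ÷ 18.37660 ≈ 1.866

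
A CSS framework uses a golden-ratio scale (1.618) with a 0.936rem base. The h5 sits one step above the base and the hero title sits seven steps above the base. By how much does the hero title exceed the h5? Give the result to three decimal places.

25.658rem

Step 1: 0.936 × 1.618 = 1.51445rem
Step 7: 0.936 × 1.618⁷ = 27.17224rem
Difference: 27.17224 − 1.51445 = 25.65779rem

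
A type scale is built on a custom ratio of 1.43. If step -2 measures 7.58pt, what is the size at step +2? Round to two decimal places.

The gap is 2 − (-2) = 4 steps, so the factor is 1.43^4.
7.58 × 1.43⁴ = 7.58 × 4.18162 ≈ 31.697

31.70pt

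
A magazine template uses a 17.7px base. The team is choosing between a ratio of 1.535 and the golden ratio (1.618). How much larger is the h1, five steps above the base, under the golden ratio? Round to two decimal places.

At 1.535: 17.7 × 1.535⁵ = 150.8395px
Golden ratio: 17.7 × 1.618⁵ = 196.2754px
Difference: 196.2754 − 150.8395 = 45.4359px

45.44px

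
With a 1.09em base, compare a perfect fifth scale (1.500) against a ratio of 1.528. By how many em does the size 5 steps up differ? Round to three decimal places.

Perfect fifth: 1.09 × 1.500⁵ = 8.27719em
At 1.528: 1.09 × 1.528⁵ = 9.07911em
Difference: 9.07911 − 8.27719 = 0.80192em

0.802em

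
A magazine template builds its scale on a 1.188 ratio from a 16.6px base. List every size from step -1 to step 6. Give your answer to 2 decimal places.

13.97px, 16.60px, 19.72px, 23.43px, 27.83px, 33.07px, 39.28px, 46.67px

Step -1: 16.6 ÷ 1.188 = 13.97
Step 0: 16.6px
Step 1: 16.6 × 1.188 = 19.72
Step 2: 16.6 × 1.188² = 23.43
Step 3: 16.6 × 1.188³ = 27.83
Step 4: 16.6 × 1.188⁴ = 33.07
Step 5: 16.6 × 1.188⁵ = 39.28
Step 6: 16.6 × 1.188⁶ = 46.67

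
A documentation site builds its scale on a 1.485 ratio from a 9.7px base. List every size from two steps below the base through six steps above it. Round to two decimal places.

4.40px, 6.53px, 9.70px, 14.40px, 21.39px, 31.77px, 47.17px, 70.05px, 104.02px

Step -2: 9.7 ÷ 1.485² = 4.40
Step -1: 9.7 ÷ 1.485 = 6.53
Step 0: 9.7px
Step 1: 9.7 × 1.485 = 14.40
Step 2: 9.7 × 1.485² = 21.39
Step 3: 9.7 × 1.485³ = 31.77
Step 4: 9.7 × 1.485⁴ = 47.17
Step 5: 9.7 × 1.485⁵ = 70.05
Step 6: 9.7 × 1.485⁶ = 104.02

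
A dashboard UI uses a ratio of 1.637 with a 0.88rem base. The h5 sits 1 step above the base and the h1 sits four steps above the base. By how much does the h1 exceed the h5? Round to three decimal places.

Step 1: 0.88 × 1.637 = 1.44056rem
Step 4: 0.88 × 1.637⁴ = 6.31942rem
Difference: 6.31942 − 1.44056 = 4.87886rem

4.879rem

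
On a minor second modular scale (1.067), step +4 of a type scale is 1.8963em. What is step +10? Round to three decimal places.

2.798em

The gap is 10 − (4) = 6 steps, so the factor is 1.067^6.
1.8963 × 1.067⁶ = 1.8963 × 1.47566 ≈ 2.798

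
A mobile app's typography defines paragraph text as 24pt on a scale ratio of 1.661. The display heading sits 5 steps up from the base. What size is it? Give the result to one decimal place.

303.4pt

A modular type scale is a geometric sequence: sizeₙ = base × rⁿ.
24.0 × 1.661⁵ = 24.0 × 12.64294 ≈ 303.43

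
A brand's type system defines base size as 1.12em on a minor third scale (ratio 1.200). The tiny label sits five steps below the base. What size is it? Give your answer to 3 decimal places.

0.450em

1.12 ÷ 1.200⁵ = 1.12 ÷ 2.48832 ≈ 0.450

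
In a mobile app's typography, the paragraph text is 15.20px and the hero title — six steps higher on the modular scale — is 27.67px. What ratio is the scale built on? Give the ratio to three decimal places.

1.105

r⁶ = 27.67 / 15.20, so r = (27.67/15.20)^(1/6).
r = 1.8204^(1/6) ≈ 1.1050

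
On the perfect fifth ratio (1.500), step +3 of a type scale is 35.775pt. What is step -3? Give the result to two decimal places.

3.14pt

35.775 ÷ 1.500⁶ = 35.775 ÷ 11.39062 ≈ 3.141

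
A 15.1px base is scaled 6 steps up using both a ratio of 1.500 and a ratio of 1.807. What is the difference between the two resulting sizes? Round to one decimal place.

353.7px

At 1.500: 15.1 × 1.500⁶ = 171.998px
At 1.807: 15.1 × 1.807⁶ = 525.685px
Difference: 525.685 − 171.998 = 353.687px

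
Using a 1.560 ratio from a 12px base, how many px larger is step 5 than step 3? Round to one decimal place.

65.3px

Step 3: 12.0 × 1.560³ = 45.557px
Step 5: 12.0 × 1.560⁵ = 110.867px
Difference: 110.867 − 45.557 = 65.310px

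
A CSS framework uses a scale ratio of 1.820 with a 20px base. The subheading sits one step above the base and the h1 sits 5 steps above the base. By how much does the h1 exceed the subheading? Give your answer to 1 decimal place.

Step 1: 20.0 × 1.820 = 36.400px
Step 5: 20.0 × 1.820⁵ = 399.381px
Difference: 399.381 − 36.400 = 362.981px

363.0px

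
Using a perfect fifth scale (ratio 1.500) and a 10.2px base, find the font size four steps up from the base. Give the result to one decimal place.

Every step multiplies by the scale ratio.
10.2 × 1.500⁴ = 10.2 × 5.06250 ≈ 51.64

51.6px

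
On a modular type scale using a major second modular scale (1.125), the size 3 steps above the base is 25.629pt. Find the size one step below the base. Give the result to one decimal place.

The gap is -1 − (3) = -4 steps, so the factor is 1.125^-4.
25.629 ÷ 1.125⁴ = 25.629 ÷ 1.60181 ≈ 16.000

16.0pt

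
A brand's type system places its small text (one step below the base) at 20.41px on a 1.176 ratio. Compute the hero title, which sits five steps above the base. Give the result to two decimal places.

53.99px

20.41 × 1.176⁶ = 20.41 × 2.64511 ≈ 53.987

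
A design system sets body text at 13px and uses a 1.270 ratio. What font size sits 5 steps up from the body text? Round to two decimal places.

42.95px

13.0 × 1.270⁵ = 13.0 × 3.30384 ≈ 42.95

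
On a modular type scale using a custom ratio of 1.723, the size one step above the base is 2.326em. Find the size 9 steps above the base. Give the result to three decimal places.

180.672em

Moving from step +1 to step +9 is 8 steps up, so multiply by r⁸.
2.326 × 1.723⁸ = 2.326 × 77.67517 ≈ 180.672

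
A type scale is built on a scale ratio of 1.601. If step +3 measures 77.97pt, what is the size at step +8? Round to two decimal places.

77.97 × 1.601⁵ = 77.97 × 10.51857 ≈ 820.133

820.13pt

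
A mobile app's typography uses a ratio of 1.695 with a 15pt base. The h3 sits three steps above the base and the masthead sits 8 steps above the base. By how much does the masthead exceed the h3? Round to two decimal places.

Step 3: 15.0 × 1.695³ = 73.0467pt
Step 8: 15.0 × 1.695⁸ = 1021.9953pt
Difference: 1021.9953 − 73.0467 = 948.9486pt

948.95pt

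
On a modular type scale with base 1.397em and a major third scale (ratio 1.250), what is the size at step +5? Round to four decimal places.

1.397 × 1.250⁵ = 1.397 × 3.05176 ≈ 4.2633

4.2633em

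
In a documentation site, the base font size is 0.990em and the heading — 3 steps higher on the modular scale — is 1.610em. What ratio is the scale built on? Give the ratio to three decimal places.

The ratio satisfies 0.990 × r³ = 1.610, so r = (1.610 / 0.990)^(1/3).
r = 1.6263^(1/3) ≈ 1.1760

1.176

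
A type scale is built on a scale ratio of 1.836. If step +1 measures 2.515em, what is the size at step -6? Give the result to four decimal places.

Moving from step +1 to step -6 is 7 steps down, so divide by r⁷.
2.515 ÷ 1.836⁷ = 2.515 ÷ 70.32484 ≈ 0.0358

0.0358em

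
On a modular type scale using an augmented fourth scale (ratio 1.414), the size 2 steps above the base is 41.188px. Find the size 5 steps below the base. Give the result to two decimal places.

3.64px

Moving from step +2 to step -5 is 7 steps down, so divide by r⁷.
41.188 ÷ 1.414⁷ = 41.188 ÷ 11.30175 ≈ 3.644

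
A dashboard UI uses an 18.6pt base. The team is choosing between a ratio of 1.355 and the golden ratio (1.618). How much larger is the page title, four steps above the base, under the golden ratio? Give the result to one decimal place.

64.8pt

At 1.355: 18.6 × 1.355⁴ = 62.700pt
Golden ratio: 18.6 × 1.618⁴ = 127.476pt
Difference: 127.476 − 62.700 = 64.776pt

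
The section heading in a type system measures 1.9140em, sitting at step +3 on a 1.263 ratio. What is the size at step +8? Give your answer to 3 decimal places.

The gap is 8 − (3) = 5 steps, so the factor is 1.263^5.
1.9140 × 1.263⁵ = 1.9140 × 3.21378 ≈ 6.151

6.151em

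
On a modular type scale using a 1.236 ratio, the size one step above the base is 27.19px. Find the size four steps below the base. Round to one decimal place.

27.19 ÷ 1.236⁵ = 27.19 ÷ 2.88464 ≈ 9.426

9.4px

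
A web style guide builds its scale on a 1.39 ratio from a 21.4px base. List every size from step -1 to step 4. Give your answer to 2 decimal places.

Step -1: 21.4 ÷ 1.39 = 15.40
Step 0: 21.4px
Step 1: 21.4 × 1.39 = 29.75
Step 2: 21.4 × 1.39² = 41.35
Step 3: 21.4 × 1.39³ = 57.47
Step 4: 21.4 × 1.39⁴ = 79.89

15.40px, 21.40px, 29.75px, 41.35px, 57.47px, 79.89px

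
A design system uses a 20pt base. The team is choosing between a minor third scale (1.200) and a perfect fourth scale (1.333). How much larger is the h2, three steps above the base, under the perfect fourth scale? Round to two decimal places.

Minor third: 20.0 × 1.200³ = 34.5600pt
Perfect fourth: 20.0 × 1.333³ = 47.3719pt
Difference: 47.3719 − 34.5600 = 12.8119pt

12.81pt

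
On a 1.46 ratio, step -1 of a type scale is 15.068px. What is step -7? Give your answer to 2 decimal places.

1.56px

Moving from step -1 to step -7 is 6 steps down, so divide by r⁶.
15.068 ÷ 1.46⁶ = 15.068 ÷ 9.68539 ≈ 1.556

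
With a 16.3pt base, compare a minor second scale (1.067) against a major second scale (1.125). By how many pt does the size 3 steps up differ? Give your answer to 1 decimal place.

Minor second: 16.3 × 1.067³ = 19.801pt
Major second: 16.3 × 1.125³ = 23.208pt
Difference: 23.208 − 19.801 = 3.407pt

3.4pt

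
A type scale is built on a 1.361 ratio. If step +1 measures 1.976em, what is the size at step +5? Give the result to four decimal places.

The gap is 5 − (1) = 4 steps, so the factor is 1.361^4.
1.976 × 1.361⁴ = 1.976 × 3.43109 ≈ 6.7798

6.7798em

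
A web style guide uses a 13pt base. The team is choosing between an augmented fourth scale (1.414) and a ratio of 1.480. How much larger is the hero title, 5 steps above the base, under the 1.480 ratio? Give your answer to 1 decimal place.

18.8pt

Augmented fourth: 13.0 × 1.414⁵ = 73.484pt
At 1.480: 13.0 × 1.480⁵ = 92.311pt
Difference: 92.311 − 73.484 = 18.827pt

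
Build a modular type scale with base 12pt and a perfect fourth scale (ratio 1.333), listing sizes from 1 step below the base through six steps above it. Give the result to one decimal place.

Step -1: 12.0 ÷ 1.333 = 9.0
Step 0: 12pt
Step 1: 12.0 × 1.333 = 16.0
Step 2: 12.0 × 1.333² = 21.3
Step 3: 12.0 × 1.333³ = 28.4
Step 4: 12.0 × 1.333⁴ = 37.9
Step 5: 12.0 × 1.333⁵ = 50.5
Step 6: 12.0 × 1.333⁶ = 67.3

9.0pt, 12.0pt, 16.0pt, 21.3pt, 28.4pt, 37.9pt, 50.5pt, 67.3pt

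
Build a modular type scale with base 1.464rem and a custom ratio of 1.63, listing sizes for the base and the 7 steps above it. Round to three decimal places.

1.464rem, 2.386rem, 3.890rem, 6.340rem, 10.335rem, 16.845rem, 27.458rem, 44.756rem

Step 0: 1.464rem
Step 1: 1.464 × 1.63 = 2.386
Step 2: 1.464 × 1.63² = 3.890
Step 3: 1.464 × 1.63³ = 6.340
Step 4: 1.464 × 1.63⁴ = 10.335
Step 5: 1.464 × 1.63⁵ = 16.845
Step 6: 1.464 × 1.63⁶ = 27.458
Step 7: 1.464 × 1.63⁷ = 44.756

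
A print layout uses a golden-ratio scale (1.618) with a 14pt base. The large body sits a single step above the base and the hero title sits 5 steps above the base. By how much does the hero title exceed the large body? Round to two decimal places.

Step 1: 14.0 × 1.618 = 22.6520pt
Step 5: 14.0 × 1.618⁵ = 155.2461pt
Difference: 155.2461 − 22.6520 = 132.5941pt

132.59pt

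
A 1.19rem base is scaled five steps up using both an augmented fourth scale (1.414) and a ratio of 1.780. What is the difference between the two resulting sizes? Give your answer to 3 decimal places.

Augmented fourth: 1.19 × 1.414⁵ = 6.72658rem
At 1.780: 1.19 × 1.780⁵ = 21.26410rem
Difference: 21.26410 − 6.72658 = 14.53752rem

14.538rem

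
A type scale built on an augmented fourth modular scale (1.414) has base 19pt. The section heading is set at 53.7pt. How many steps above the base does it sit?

1.414ⁿ = 53.7 / 19 = 2.8263
n = ln(2.8263) / ln(1.414) = 1.0390 / 0.3464 ≈ 3.00

3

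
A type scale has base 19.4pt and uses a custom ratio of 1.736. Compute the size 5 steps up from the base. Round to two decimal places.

305.88pt

A modular type scale is a geometric sequence: sizeₙ = base × rⁿ.
19.4 × 1.736⁵ = 19.4 × 15.76698 ≈ 305.88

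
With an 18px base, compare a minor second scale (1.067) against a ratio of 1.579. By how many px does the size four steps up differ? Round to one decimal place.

Minor second: 18.0 × 1.067⁴ = 23.331px
At 1.579: 18.0 × 1.579⁴ = 111.893px
Difference: 111.893 − 23.331 = 88.562px

88.6px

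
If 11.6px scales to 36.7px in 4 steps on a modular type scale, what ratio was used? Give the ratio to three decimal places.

r⁴ = 36.7 / 11.6, so r = (36.7/11.6)^(1/4).
r = 3.1638^(1/4) ≈ 1.3337

1.334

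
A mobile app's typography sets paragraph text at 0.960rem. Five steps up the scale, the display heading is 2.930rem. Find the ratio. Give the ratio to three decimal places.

1.250

r⁵ = 2.930 / 0.960, so r = (2.930/0.960)^(1/5).
r = 3.0521^(1/5) ≈ 1.2500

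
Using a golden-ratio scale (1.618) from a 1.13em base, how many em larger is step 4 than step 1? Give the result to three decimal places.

Step 1: 1.13 × 1.618 = 1.82834em
Step 4: 1.13 × 1.618⁴ = 7.74448em
Difference: 7.74448 − 1.82834 = 5.91614em

5.916em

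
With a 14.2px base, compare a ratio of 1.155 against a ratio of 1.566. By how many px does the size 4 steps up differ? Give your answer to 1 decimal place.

60.1px

At 1.155: 14.2 × 1.155⁴ = 25.271px
At 1.566: 14.2 × 1.566⁴ = 85.400px
Difference: 85.400 − 25.271 = 60.129px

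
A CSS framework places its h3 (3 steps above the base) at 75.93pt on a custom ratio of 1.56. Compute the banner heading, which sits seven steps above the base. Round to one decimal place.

449.7pt

75.93 × 1.56⁴ = 75.93 × 5.92241 ≈ 449.689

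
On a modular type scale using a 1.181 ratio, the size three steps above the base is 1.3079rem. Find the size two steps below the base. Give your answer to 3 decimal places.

0.569rem

1.3079 ÷ 1.181⁵ = 1.3079 ÷ 2.29747 ≈ 0.569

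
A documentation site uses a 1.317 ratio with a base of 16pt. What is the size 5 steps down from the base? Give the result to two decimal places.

4.04pt

16.0 ÷ 1.317⁵ = 16.0 ÷ 3.96213 ≈ 4.04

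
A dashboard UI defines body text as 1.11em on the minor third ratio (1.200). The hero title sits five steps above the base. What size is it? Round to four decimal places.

2.7620em

A modular type scale is a geometric sequence: sizeₙ = base × rⁿ.
1.11 × 1.200⁵ = 1.11 × 2.48832 ≈ 2.7620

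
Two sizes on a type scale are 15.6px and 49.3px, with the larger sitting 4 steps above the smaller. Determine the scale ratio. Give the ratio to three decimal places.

1.333

The ratio satisfies 15.6 × r⁴ = 49.3, so r = (49.3 / 15.6)^(1/4).
r = 3.1603^(1/4) ≈ 1.3333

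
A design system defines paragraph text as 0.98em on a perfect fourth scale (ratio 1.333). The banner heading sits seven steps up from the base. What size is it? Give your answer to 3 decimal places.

Every step multiplies by the scale ratio.
0.98 × 1.333⁷ = 0.98 × 7.47844 ≈ 7.329

7.329em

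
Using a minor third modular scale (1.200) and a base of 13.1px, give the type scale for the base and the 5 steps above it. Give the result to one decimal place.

Step 0: 13.1px
Step 1: 13.1 × 1.200 = 15.7
Step 2: 13.1 × 1.200² = 18.9
Step 3: 13.1 × 1.200³ = 22.6
Step 4: 13.1 × 1.200⁴ = 27.2
Step 5: 13.1 × 1.200⁵ = 32.6

13.1px, 15.7px, 18.9px, 22.6px, 27.2px, 32.6px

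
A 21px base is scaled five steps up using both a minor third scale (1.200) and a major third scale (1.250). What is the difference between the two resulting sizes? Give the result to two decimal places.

Minor third: 21.0 × 1.200⁵ = 52.2547px
Major third: 21.0 × 1.250⁵ = 64.0869px
Difference: 64.0869 − 52.2547 = 11.8322px

11.83px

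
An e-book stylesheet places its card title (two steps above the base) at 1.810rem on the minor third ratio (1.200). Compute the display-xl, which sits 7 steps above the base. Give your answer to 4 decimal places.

4.5039rem

1.810 × 1.200⁵ = 1.810 × 2.48832 ≈ 4.5039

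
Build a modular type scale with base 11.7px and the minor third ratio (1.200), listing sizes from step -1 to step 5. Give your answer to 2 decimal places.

9.75px, 11.70px, 14.04px, 16.85px, 20.22px, 24.26px, 29.11px

Step -1: 11.7 ÷ 1.200 = 9.75
Step 0: 11.7px
Step 1: 11.7 × 1.200 = 14.04
Step 2: 11.7 × 1.200² = 16.85
Step 3: 11.7 × 1.200³ = 20.22
Step 4: 11.7 × 1.200⁴ = 24.26
Step 5: 11.7 × 1.200⁵ = 29.11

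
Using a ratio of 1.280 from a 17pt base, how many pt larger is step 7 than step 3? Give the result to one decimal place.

60.0pt

Step 3: 17.0 × 1.280³ = 35.652pt
Step 7: 17.0 × 1.280⁷ = 95.701pt
Difference: 95.701 − 35.652 = 60.049pt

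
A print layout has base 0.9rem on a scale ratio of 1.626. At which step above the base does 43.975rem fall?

8

1.626ⁿ = 43.975 / 0.9 = 48.8611
n = ln(48.8611) / ln(1.626) = 3.8890 / 0.4861 ≈ 8.00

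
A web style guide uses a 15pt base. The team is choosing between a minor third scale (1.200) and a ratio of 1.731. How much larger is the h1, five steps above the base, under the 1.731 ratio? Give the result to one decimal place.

Minor third: 15.0 × 1.200⁵ = 37.325pt
At 1.731: 15.0 × 1.731⁵ = 233.118pt
Difference: 233.118 − 37.325 = 195.793pt

195.8pt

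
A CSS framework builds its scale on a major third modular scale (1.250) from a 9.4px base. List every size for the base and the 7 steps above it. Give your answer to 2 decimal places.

9.40px, 11.75px, 14.69px, 18.36px, 22.95px, 28.69px, 35.86px, 44.82px

Step 0: 9.4px
Step 1: 9.4 × 1.250 = 11.75
Step 2: 9.4 × 1.250² = 14.69
Step 3: 9.4 × 1.250³ = 18.36
Step 4: 9.4 × 1.250⁴ = 22.95
Step 5: 9.4 × 1.250⁵ = 28.69
Step 6: 9.4 × 1.250⁶ = 35.86
Step 7: 9.4 × 1.250⁷ = 44.82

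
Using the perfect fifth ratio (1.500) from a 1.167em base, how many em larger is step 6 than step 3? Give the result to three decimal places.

9.354em

Step 3: 1.167 × 1.500³ = 3.93863em
Step 6: 1.167 × 1.500⁶ = 13.29286em
Difference: 13.29286 − 3.93863 = 9.35423em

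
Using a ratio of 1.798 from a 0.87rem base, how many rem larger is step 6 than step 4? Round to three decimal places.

20.302rem

Step 4: 0.87 × 1.798⁴ = 9.09239rem
Step 6: 0.87 × 1.798⁶ = 29.39391rem
Difference: 29.39391 − 9.09239 = 20.30152rem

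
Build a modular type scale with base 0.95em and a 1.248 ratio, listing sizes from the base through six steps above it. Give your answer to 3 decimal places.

Step 0: 0.95em
Step 1: 0.95 × 1.248 = 1.186
Step 2: 0.95 × 1.248² = 1.480
Step 3: 0.95 × 1.248³ = 1.847
Step 4: 0.95 × 1.248⁴ = 2.305
Step 5: 0.95 × 1.248⁵ = 2.876
Step 6: 0.95 × 1.248⁶ = 3.589

0.950em, 1.186em, 1.480em, 1.847em, 2.305em, 2.876em, 3.589em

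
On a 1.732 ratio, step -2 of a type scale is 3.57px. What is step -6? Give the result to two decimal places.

0.40px

Moving from step -2 to step -6 is 4 steps down, so divide by r⁴.
3.57 ÷ 1.732⁴ = 3.57 ÷ 8.99894 ≈ 0.397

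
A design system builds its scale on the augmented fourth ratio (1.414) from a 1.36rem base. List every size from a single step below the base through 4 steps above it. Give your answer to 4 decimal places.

Step -1: 1.36 ÷ 1.414 = 0.9618
Step 0: 1.36rem
Step 1: 1.36 × 1.414 = 1.9230
Step 2: 1.36 × 1.414² = 2.7192
Step 3: 1.36 × 1.414³ = 3.8449
Step 4: 1.36 × 1.414⁴ = 5.4367

0.9618rem, 1.3600rem, 1.9230rem, 2.7192rem, 3.8449rem, 5.4367rem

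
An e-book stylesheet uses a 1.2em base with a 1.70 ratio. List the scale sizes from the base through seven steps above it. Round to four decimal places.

1.2000em, 2.0400em, 3.4680em, 5.8956em, 10.0225em, 17.0383em, 28.9651em, 49.2406em

Step 0: 1.2em
Step 1: 1.2 × 1.70 = 2.0400
Step 2: 1.2 × 1.70² = 3.4680
Step 3: 1.2 × 1.70³ = 5.8956
Step 4: 1.2 × 1.70⁴ = 10.0225
Step 5: 1.2 × 1.70⁵ = 17.0383
Step 6: 1.2 × 1.70⁶ = 28.9651
Step 7: 1.2 × 1.70⁷ = 49.2406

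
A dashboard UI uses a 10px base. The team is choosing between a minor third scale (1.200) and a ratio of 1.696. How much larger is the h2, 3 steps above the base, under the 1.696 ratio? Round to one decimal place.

31.5px

Minor third: 10.0 × 1.200³ = 17.280px
At 1.696: 10.0 × 1.696³ = 48.784px
Difference: 48.784 − 17.280 = 31.504px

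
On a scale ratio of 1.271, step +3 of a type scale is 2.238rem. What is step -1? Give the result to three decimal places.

Moving from step +3 to step -1 is 4 steps down, so divide by r⁴.
2.238 ÷ 1.271⁴ = 2.238 ÷ 2.60965 ≈ 0.858

0.858rem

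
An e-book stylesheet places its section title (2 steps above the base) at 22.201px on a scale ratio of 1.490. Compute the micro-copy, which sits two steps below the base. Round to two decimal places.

4.50px

The gap is -2 − (2) = -4 steps, so the factor is 1.490^-4.
22.201 ÷ 1.490⁴ = 22.201 ÷ 4.92884 ≈ 4.504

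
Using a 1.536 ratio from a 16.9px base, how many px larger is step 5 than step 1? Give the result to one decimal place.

Step 1: 16.9 × 1.536 = 25.958px
Step 5: 16.9 × 1.536⁵ = 144.492px
Difference: 144.492 − 25.958 = 118.534px

118.5px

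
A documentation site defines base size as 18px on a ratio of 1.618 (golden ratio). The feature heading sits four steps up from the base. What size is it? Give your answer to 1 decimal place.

Every step multiplies by the scale ratio.
18.0 × 1.618⁴ = 18.0 × 6.85353 ≈ 123.36

123.4px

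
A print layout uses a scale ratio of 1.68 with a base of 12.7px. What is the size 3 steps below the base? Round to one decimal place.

2.7px

Every step multiplies by the scale ratio.
12.7 ÷ 1.68³ = 12.7 ÷ 4.74163 ≈ 2.68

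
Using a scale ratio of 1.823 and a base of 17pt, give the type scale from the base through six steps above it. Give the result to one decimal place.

17.0pt, 31.0pt, 56.5pt, 103.0pt, 187.8pt, 342.3pt, 624.0pt

Step 0: 17pt
Step 1: 17.0 × 1.823 = 31.0
Step 2: 17.0 × 1.823² = 56.5
Step 3: 17.0 × 1.823³ = 103.0
Step 4: 17.0 × 1.823⁴ = 187.8
Step 5: 17.0 × 1.823⁵ = 342.3
Step 6: 17.0 × 1.823⁶ = 624.0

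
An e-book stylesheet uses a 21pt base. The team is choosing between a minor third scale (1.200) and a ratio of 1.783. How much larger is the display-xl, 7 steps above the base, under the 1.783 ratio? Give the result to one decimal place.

Minor third: 21.0 × 1.200⁷ = 75.247pt
At 1.783: 21.0 × 1.783⁷ = 1203.036pt
Difference: 1203.036 − 75.247 = 1127.789pt

1127.8pt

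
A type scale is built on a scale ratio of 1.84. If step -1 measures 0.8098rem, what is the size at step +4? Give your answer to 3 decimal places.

0.8098 × 1.84⁵ = 0.8098 × 21.09061 ≈ 17.079

17.079rem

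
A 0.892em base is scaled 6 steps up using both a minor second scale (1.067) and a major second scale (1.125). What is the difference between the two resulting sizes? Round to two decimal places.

0.49em

Minor second: 0.892 × 1.067⁶ = 1.3163em
Major second: 0.892 × 1.125⁶ = 1.8083em
Difference: 1.8083 − 1.3163 = 0.4920em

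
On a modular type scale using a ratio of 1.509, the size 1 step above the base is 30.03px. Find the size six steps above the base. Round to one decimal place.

235.0px

30.03 × 1.509⁵ = 30.03 × 7.82431 ≈ 234.964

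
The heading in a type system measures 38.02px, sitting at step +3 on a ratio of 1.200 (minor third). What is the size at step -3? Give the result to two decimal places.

12.73px

The gap is -3 − (3) = -6 steps, so the factor is 1.200^-6.
38.02 ÷ 1.200⁶ = 38.02 ÷ 2.98598 ≈ 12.733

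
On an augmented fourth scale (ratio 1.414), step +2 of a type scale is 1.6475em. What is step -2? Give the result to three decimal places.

0.412em

1.6475 ÷ 1.414⁴ = 1.6475 ÷ 3.99758 ≈ 0.412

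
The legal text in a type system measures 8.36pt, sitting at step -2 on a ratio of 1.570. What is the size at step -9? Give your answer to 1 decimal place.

8.36 ÷ 1.570⁷ = 8.36 ÷ 23.51243 ≈ 0.356

0.4pt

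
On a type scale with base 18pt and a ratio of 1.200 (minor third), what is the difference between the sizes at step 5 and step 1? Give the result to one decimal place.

23.2pt

Step 1: 18.0 × 1.200 = 21.600pt
Step 5: 18.0 × 1.200⁵ = 44.790pt
Difference: 44.790 − 21.600 = 23.190pt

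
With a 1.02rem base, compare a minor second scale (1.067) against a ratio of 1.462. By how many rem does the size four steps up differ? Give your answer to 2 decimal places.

Minor second: 1.02 × 1.067⁴ = 1.3221rem
At 1.462: 1.02 × 1.462⁴ = 4.6600rem
Difference: 4.6600 − 1.3221 = 3.3379rem

3.34rem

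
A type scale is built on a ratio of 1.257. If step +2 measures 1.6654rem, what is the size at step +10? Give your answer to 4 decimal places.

1.6654 × 1.257⁸ = 1.6654 × 6.23279 ≈ 10.3801

10.3801rem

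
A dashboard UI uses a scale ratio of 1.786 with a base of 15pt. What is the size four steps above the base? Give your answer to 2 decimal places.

152.62pt

A modular type scale is a geometric sequence: sizeₙ = base × rⁿ.
15.0 × 1.786⁴ = 15.0 × 10.17480 ≈ 152.62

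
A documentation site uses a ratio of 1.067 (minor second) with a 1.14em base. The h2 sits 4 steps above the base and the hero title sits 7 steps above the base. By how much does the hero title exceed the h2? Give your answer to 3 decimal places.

Step 4: 1.14 × 1.067⁴ = 1.47762em
Step 7: 1.14 × 1.067⁷ = 1.79496em
Difference: 1.79496 − 1.47762 = 0.31734em

0.317em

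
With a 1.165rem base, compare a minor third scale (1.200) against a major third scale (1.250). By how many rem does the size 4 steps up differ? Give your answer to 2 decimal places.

0.43rem

Minor third: 1.165 × 1.200⁴ = 2.4157rem
Major third: 1.165 × 1.250⁴ = 2.8442rem
Difference: 2.8442 − 2.4157 = 0.4285rem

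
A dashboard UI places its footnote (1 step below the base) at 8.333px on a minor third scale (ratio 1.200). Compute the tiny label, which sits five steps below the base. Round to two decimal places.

4.02px

Moving from step -1 to step -5 is 4 steps down, so divide by r⁴.
8.333 ÷ 1.200⁴ = 8.333 ÷ 2.07360 ≈ 4.019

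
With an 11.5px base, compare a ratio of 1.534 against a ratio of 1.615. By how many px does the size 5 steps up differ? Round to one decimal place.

At 1.534: 11.5 × 1.534⁵ = 97.684px
At 1.615: 11.5 × 1.615⁵ = 126.346px
Difference: 126.346 − 97.684 = 28.662px

28.7px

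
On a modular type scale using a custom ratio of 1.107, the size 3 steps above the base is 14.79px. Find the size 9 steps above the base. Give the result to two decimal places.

27.22px

Moving from step +3 to step +9 is 6 steps up, so multiply by r⁶.
14.79 × 1.107⁶ = 14.79 × 1.84029 ≈ 27.218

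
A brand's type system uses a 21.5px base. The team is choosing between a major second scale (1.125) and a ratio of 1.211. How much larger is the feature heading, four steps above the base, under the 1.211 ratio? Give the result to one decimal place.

11.8px

Major second: 21.5 × 1.125⁴ = 34.439px
At 1.211: 21.5 × 1.211⁴ = 46.240px
Difference: 46.240 − 34.439 = 11.801px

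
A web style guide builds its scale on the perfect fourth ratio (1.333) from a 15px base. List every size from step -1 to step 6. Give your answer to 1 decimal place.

Step -1: 15.0 ÷ 1.333 = 11.3
Step 0: 15px
Step 1: 15.0 × 1.333 = 20.0
Step 2: 15.0 × 1.333² = 26.7
Step 3: 15.0 × 1.333³ = 35.5
Step 4: 15.0 × 1.333⁴ = 47.4
Step 5: 15.0 × 1.333⁵ = 63.1
Step 6: 15.0 × 1.333⁶ = 84.2

11.3px, 15.0px, 20.0px, 26.7px, 35.5px, 47.4px, 63.1px, 84.2px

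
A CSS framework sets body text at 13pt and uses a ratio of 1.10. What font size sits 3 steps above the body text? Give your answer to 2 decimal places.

17.30pt

Every step multiplies by the scale ratio.
13.0 × 1.10³ = 13.0 × 1.33100 ≈ 17.30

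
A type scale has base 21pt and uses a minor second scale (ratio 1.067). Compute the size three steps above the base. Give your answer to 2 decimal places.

25.51pt

Every step multiplies by the scale ratio.
21.0 × 1.067³ = 21.0 × 1.21477 ≈ 25.51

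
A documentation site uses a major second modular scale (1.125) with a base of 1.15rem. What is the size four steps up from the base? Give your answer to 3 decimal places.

1.842rem

Every step multiplies by the scale ratio.
1.15 × 1.125⁴ = 1.15 × 1.60181 ≈ 1.842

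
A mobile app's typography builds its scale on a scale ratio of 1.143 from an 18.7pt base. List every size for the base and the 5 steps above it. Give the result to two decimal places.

18.70pt, 21.37pt, 24.43pt, 27.92pt, 31.92pt, 36.48pt

Step 0: 18.7pt
Step 1: 18.7 × 1.143 = 21.37
Step 2: 18.7 × 1.143² = 24.43
Step 3: 18.7 × 1.143³ = 27.92
Step 4: 18.7 × 1.143⁴ = 31.92
Step 5: 18.7 × 1.143⁵ = 36.48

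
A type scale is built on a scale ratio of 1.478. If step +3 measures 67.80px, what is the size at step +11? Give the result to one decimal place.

1543.9px

67.80 × 1.478⁸ = 67.80 × 22.77170 ≈ 1543.921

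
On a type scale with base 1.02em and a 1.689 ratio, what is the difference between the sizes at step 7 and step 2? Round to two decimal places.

Step 2: 1.02 × 1.689² = 2.9098em
Step 7: 1.02 × 1.689⁷ = 39.9952em
Difference: 39.9952 − 2.9098 = 37.0854em

37.09em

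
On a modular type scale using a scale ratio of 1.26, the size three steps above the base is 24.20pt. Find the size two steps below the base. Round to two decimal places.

7.62pt

The gap is -2 − (3) = -5 steps, so the factor is 1.26^-5.
24.20 ÷ 1.26⁵ = 24.20 ÷ 3.17580 ≈ 7.620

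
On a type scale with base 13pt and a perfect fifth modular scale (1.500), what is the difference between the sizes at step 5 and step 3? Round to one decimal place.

54.8pt

Step 3: 13.0 × 1.500³ = 43.875pt
Step 5: 13.0 × 1.500⁵ = 98.719pt
Difference: 98.719 − 43.875 = 54.844pt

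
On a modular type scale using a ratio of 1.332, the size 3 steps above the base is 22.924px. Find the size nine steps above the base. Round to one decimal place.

22.924 × 1.332⁶ = 22.924 × 5.58503 ≈ 128.031

128.0px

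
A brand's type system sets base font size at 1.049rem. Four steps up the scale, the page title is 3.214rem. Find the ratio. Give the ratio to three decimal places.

1.323

The ratio satisfies 1.049 × r⁴ = 3.214, so r = (3.214 / 1.049)^(1/4).
r = 3.0639^(1/4) ≈ 1.3230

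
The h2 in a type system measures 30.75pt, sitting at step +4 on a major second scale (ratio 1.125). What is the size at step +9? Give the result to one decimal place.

30.75 × 1.125⁵ = 30.75 × 1.80203 ≈ 55.412

55.4pt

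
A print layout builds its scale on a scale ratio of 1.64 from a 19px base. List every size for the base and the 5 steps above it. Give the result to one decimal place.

19.0px, 31.2px, 51.1px, 83.8px, 137.4px, 225.4px

Step 0: 19px
Step 1: 19.0 × 1.64 = 31.2
Step 2: 19.0 × 1.64² = 51.1
Step 3: 19.0 × 1.64³ = 83.8
Step 4: 19.0 × 1.64⁴ = 137.4
Step 5: 19.0 × 1.64⁵ = 225.4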